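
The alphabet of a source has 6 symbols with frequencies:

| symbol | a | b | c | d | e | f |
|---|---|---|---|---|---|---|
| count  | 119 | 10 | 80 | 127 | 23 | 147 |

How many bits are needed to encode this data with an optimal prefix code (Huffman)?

1158

Merge the two smallest weights repeatedly:
b(10) + e(23) → 33
33 + c(80) → 113
113 + a(119) → 232
d(127) + f(147) → 274
232 + 274 → 506
The encoded length is the sum of every internal node's weight: 33 + 113 + 232 + 274 + 506 = 1158 bits.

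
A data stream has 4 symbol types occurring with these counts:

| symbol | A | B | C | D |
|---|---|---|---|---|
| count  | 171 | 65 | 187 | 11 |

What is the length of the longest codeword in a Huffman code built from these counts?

Merge the two lowest-weight nodes at each step:
combine D(11), B(65) → 76
combine 76, A(171) → 247
combine C(187), 247 → 434
Maximum depth reached is 3.

3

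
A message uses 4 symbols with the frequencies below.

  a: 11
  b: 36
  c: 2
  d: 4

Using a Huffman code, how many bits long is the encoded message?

Greedily combine the two least-frequent nodes:
combine c(2), d(4) → 6
combine 6, a(11) → 17
combine 17, b(36) → 53
Total encoded bits = sum of merged weights = 6 + 17 + 53 = 76.

76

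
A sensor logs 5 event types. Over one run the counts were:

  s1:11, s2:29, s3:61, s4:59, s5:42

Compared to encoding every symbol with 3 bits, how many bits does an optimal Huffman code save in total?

Fixed-length: 3 bits × 202 symbols = 606 bits.
Huffman merges:
combine s1(11), s2(29) → 40
combine 40, s5(42) → 82
combine s4(59), s3(61) → 120
combine 82, 120 → 202
Huffman total = 40 + 82 + 120 + 202 = 444 bits.
Saving = 606 − 444 = 162 bits.

162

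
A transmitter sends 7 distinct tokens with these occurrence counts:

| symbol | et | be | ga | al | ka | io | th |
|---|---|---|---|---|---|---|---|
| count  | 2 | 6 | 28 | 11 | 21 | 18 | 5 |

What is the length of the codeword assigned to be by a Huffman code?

Huffman merges, smallest pair first:
merge et(2) and th(5): 7
merge be(6) and 7: 13
merge al(11) and 13: 24
merge io(18) and ka(21): 39
merge 24 and ga(28): 52
merge 39 and 52: 91
be's leaf is at depth 4, giving a 4-bit codeword.

4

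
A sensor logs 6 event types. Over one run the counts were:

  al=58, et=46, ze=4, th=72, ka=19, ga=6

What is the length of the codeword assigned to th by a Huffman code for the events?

Repeatedly merge the two smallest:
ze(4) + ga(6) → 10
10 + ka(19) → 29
29 + et(46) → 75
al(58) + th(72) → 130
75 + 130 → 205
th sits 2 levels below the root, so its codeword is 2 bits.

2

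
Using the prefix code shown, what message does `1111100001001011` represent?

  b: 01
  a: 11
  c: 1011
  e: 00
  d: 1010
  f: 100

aafefc

Read left to right; each codeword is recognised as soon as it completes (prefix code):
  11→a | 11→a | 100→f | 00→e | 100→f | 1011→c
Decoded message: aafefc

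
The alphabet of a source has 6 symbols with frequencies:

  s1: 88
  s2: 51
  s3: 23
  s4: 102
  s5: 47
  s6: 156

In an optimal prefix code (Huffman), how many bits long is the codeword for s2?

3

Huffman merges, smallest pair first:
combine s3(23), s5(47) → 70
combine s2(51), 70 → 121
combine s1(88), s4(102) → 190
combine 121, s6(156) → 277
combine 190, 277 → 467
s2's leaf is at depth 3, giving a 3-bit codeword.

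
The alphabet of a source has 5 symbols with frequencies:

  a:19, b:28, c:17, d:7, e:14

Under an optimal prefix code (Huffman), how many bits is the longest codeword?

Merge the two lowest-weight nodes at each step:
d(7) + e(14) → 21
c(17) + a(19) → 36
21 + b(28) → 49
36 + 49 → 85
The rarest symbols sit at the bottom; the longest codeword is 3 bits.

3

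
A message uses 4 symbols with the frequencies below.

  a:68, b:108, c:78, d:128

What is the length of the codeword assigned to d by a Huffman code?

Build the tree from the bottom:
a(68) + c(78) → 146
b(108) + d(128) → 236
146 + 236 → 382
d sits 2 levels below the root, so its codeword is 2 bits.

2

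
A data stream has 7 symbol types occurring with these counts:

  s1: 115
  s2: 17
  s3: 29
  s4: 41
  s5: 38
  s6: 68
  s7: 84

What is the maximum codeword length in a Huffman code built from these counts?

Merge the two lowest-weight nodes at each step:
merge s2(17) and s3(29): 46
merge s5(38) and s4(41): 79
merge 46 and s6(68): 114
merge 79 and s7(84): 163
merge 114 and s1(115): 229
merge 163 and 229: 392
Maximum depth reached is 4.

4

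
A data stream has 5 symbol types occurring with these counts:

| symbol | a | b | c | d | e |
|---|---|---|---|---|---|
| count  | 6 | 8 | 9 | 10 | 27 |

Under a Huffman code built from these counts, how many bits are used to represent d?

Build the tree from the bottom:
a(6) + b(8) → 14
c(9) + d(10) → 19
14 + 19 → 33
e(27) + 33 → 60
d's leaf is at depth 3, giving a 3-bit codeword.

3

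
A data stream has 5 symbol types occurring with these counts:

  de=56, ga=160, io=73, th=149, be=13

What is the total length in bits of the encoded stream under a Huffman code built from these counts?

Greedily combine the two least-frequent nodes:
be(13) + de(56) → 69
69 + io(73) → 142
142 + th(149) → 291
ga(160) + 291 → 451
Total encoded bits = sum of merged weights = 69 + 142 + 291 + 451 = 953.

953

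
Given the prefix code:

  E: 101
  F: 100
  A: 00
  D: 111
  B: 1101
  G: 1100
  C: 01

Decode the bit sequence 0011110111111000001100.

ADEDGACF

Read left to right; each codeword is recognised as soon as it completes (prefix code):
  00→A | 111→D | 101→E | 111→D | 1100→G | 00→A | 01→C | 100→F
Decoded message: ADEDGACF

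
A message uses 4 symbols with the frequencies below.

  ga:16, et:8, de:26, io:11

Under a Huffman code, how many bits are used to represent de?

1

Repeatedly merge the two smallest:
merge et(8) and io(11): 19
merge ga(16) and 19: 35
merge de(26) and 35: 61
de is a child of the root — depth 1, so its codeword is a single bit.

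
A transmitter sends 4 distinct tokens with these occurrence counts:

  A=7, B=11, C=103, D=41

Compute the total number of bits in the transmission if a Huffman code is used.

239

Build the Huffman tree bottom-up:
combine A(7), B(11) → 18
combine 18, D(41) → 59
combine 59, C(103) → 162
The encoded length is the sum of every internal node's weight: 18 + 59 + 162 = 239 bits.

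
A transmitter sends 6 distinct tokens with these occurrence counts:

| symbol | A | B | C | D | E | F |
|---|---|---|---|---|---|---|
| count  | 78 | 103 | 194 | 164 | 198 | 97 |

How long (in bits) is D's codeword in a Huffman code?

3

Build the tree from the bottom:
A(78) + F(97) → 175
B(103) + D(164) → 267
175 + C(194) → 369
E(198) + 267 → 465
369 + 465 → 834
D's leaf is at depth 3, giving a 3-bit codeword.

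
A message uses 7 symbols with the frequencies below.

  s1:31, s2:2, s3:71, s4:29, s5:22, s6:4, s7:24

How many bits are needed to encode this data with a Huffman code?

Merge the two smallest weights repeatedly:
s2(2) + s6(4) → 6
6 + s5(22) → 28
s7(24) + 28 → 52
s4(29) + s1(31) → 60
52 + 60 → 112
s3(71) + 112 → 183
Total encoded bits = sum of merged weights = 6 + 28 + 52 + 60 + 112 + 183 = 441.

441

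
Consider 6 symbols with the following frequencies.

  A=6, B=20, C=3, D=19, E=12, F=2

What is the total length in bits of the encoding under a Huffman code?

140

Greedily combine the two least-frequent nodes:
merge F(2) and C(3): 5
merge 5 and A(6): 11
merge 11 and E(12): 23
merge D(19) and B(20): 39
merge 23 and 39: 62
The encoded length is the sum of every internal node's weight: 5 + 11 + 23 + 39 + 62 = 140 bits.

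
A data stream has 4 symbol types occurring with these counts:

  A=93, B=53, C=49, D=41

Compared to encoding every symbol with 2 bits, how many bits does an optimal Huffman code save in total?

Fixed-length: 2 bits × 236 symbols = 472 bits.
Huffman merges:
merge D(41) and C(49): 90
merge B(53) and 90: 143
merge A(93) and 143: 236
Huffman total = 90 + 143 + 236 = 469 bits.
Saving = 472 − 469 = 3 bits.

3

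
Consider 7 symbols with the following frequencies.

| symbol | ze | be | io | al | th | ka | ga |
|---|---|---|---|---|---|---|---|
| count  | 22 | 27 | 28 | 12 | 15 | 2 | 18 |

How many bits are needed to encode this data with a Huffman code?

331

Greedily combine the two least-frequent nodes:
ka(2) + al(12) → 14
14 + th(15) → 29
ga(18) + ze(22) → 40
be(27) + io(28) → 55
29 + 40 → 69
55 + 69 → 124
Each symbol's bit-cost is frequency × depth; summing gives 331 bits (equivalently 14 + 29 + 40 + 55 + 69 + 124).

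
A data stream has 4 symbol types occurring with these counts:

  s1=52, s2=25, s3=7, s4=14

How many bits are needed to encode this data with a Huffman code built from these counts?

165

Greedily combine the two least-frequent nodes:
combine s3(7), s4(14) → 21
combine 21, s2(25) → 46
combine 46, s1(52) → 98
Total encoded bits = sum of merged weights = 21 + 46 + 98 = 165.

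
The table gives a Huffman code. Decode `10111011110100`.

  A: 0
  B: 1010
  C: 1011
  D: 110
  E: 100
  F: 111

CCDE

Read left to right; each codeword is recognised as soon as it completes (prefix code):
  1011→C | 1011→C | 110→D | 100→E
Decoded message: CCDE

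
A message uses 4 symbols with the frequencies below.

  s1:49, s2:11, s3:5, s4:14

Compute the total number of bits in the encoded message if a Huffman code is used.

Merge the two smallest weights repeatedly:
combine s3(5), s2(11) → 16
combine s4(14), 16 → 30
combine 30, s1(49) → 79
Each symbol's bit-cost is frequency × depth; summing gives 125 bits (equivalently 16 + 30 + 79).

125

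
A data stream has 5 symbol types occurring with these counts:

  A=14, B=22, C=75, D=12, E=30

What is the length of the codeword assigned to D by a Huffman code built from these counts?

Huffman merges, smallest pair first:
D(12) + A(14) → 26
B(22) + 26 → 48
E(30) + 48 → 78
C(75) + 78 → 153
D sits 4 levels below the root, so its codeword is 4 bits.

4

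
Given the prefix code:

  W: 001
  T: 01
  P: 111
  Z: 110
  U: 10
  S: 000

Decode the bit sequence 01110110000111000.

Read left to right; each codeword is recognised as soon as it completes (prefix code):
  01→T | 110→Z | 110→Z | 000→S | 111→P | 000→S
Decoded message: TZZSPS

TZZSPS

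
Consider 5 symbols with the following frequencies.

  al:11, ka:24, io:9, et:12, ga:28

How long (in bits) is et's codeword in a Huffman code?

Repeatedly merge the two smallest:
combine io(9), al(11) → 20
combine et(12), 20 → 32
combine ka(24), ga(28) → 52
combine 32, 52 → 84
et's leaf is at depth 2, giving a 2-bit codeword.

2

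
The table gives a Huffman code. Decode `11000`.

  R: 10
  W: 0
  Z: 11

Read left to right; each codeword is recognised as soon as it completes (prefix code):
  11→Z | 0→W | 0→W | 0→W
Decoded message: ZWWW

ZWWW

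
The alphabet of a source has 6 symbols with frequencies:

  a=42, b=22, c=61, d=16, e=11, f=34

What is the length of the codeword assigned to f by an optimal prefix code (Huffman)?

Huffman merges, smallest pair first:
merge e(11) and d(16): 27
merge b(22) and 27: 49
merge f(34) and a(42): 76
merge 49 and c(61): 110
merge 76 and 110: 186
f's leaf is at depth 2, giving a 2-bit codeword.

2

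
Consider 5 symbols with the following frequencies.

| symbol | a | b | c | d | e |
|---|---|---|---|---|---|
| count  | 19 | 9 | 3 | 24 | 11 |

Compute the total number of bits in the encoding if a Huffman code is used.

143

Build the Huffman tree bottom-up:
merge c(3) and b(9): 12
merge e(11) and 12: 23
merge a(19) and 23: 42
merge d(24) and 42: 66
The encoded length is the sum of every internal node's weight: 12 + 23 + 42 + 66 = 143 bits.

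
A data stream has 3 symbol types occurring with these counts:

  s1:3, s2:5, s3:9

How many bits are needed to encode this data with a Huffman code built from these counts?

Build the Huffman tree bottom-up:
s1(3) + s2(5) → 8
8 + s3(9) → 17
The encoded length is the sum of every internal node's weight: 8 + 17 = 25 bits.

25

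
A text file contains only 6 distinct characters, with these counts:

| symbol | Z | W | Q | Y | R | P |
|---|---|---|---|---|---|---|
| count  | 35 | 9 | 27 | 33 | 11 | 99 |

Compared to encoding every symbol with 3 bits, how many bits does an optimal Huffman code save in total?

Fixed-length: 3 bits × 214 symbols = 642 bits.
Huffman merges:
combine W(9), R(11) → 20
combine 20, Q(27) → 47
combine Y(33), Z(35) → 68
combine 47, 68 → 115
combine P(99), 115 → 214
Huffman total = 20 + 47 + 68 + 115 + 214 = 464 bits.
Saving = 642 − 464 = 178 bits.

178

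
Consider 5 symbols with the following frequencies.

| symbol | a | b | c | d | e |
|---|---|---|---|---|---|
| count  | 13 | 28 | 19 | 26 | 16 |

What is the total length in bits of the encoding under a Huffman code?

Merge the two smallest weights repeatedly:
a(13) + e(16) → 29
c(19) + d(26) → 45
b(28) + 29 → 57
45 + 57 → 102
Total encoded bits = sum of merged weights = 29 + 45 + 57 + 102 = 233.

233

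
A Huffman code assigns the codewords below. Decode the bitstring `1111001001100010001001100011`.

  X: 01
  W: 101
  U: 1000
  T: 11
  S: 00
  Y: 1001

TTSYUUYUT

Read left to right; each codeword is recognised as soon as it completes (prefix code):
  11→T | 11→T | 00→S | 1001→Y | 1000→U | 1000→U | 1001→Y | 1000→U | 11→T
Decoded message: TTSYUUYUT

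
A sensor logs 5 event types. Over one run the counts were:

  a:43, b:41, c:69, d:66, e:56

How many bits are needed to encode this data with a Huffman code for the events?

634

Greedily combine the two least-frequent nodes:
b(41) + a(43) → 84
e(56) + d(66) → 122
c(69) + 84 → 153
122 + 153 → 275
The encoded length is the sum of every internal node's weight: 84 + 122 + 153 + 275 = 634 bits.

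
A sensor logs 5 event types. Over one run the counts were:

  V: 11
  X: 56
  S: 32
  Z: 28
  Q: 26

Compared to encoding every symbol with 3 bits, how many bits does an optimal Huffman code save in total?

Fixed-length: 3 bits × 153 symbols = 459 bits.
Huffman merges:
combine V(11), Q(26) → 37
combine Z(28), S(32) → 60
combine 37, X(56) → 93
combine 60, 93 → 153
Huffman total = 37 + 60 + 93 + 153 = 343 bits.
Saving = 459 − 343 = 116 bits.

116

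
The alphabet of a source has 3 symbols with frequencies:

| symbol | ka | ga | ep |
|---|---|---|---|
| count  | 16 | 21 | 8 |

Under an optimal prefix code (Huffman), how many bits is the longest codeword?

2

Merge the two lowest-weight nodes at each step:
combine ep(8), ka(16) → 24
combine ga(21), 24 → 45
Maximum depth reached is 2.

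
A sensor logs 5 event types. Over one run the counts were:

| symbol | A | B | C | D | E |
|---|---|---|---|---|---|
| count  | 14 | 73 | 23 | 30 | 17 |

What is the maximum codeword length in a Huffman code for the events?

3

Merge the two lowest-weight nodes at each step:
A(14) + E(17) → 31
C(23) + D(30) → 53
31 + 53 → 84
B(73) + 84 → 157
The first pair merged (A, E) ends up deepest, at depth 3.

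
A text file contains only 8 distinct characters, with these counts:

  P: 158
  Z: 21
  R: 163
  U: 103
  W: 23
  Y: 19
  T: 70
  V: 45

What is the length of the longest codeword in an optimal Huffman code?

Merge the two lowest-weight nodes at each step:
combine Y(19), Z(21) → 40
combine W(23), 40 → 63
combine V(45), 63 → 108
combine T(70), U(103) → 173
combine 108, P(158) → 266
combine R(163), 173 → 336
combine 266, 336 → 602
The rarest symbols sit at the bottom; the longest codeword is 5 bits.

5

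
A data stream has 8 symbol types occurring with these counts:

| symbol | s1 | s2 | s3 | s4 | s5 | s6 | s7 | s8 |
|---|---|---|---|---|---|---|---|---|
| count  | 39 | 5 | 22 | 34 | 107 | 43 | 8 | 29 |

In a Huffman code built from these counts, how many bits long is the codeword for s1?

Build the tree from the bottom:
merge s2(5) and s7(8): 13
merge 13 and s3(22): 35
merge s8(29) and s4(34): 63
merge 35 and s1(39): 74
merge s6(43) and 63: 106
merge 74 and 106: 180
merge s5(107) and 180: 287
s1's leaf is at depth 3, giving a 3-bit codeword.

3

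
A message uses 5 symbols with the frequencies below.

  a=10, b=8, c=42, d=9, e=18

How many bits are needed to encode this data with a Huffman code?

176

Build the Huffman tree bottom-up:
combine b(8), d(9) → 17
combine a(10), 17 → 27
combine e(18), 27 → 45
combine c(42), 45 → 87
The encoded length is the sum of every internal node's weight: 17 + 27 + 45 + 87 = 176 bits.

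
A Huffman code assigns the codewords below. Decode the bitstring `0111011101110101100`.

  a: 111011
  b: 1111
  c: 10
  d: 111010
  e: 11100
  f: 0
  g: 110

Read left to right; each codeword is recognised as soon as it completes (prefix code):
  0→f | 111011→a | 10→c | 111010→d | 110→g | 0→f
Decoded message: facdgf

facdgf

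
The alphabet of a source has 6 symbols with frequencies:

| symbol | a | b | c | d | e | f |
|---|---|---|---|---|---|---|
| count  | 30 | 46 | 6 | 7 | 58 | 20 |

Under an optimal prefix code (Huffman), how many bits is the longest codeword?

4

Merge the two lowest-weight nodes at each step:
combine c(6), d(7) → 13
combine 13, f(20) → 33
combine a(30), 33 → 63
combine b(46), e(58) → 104
combine 63, 104 → 167
Maximum depth reached is 4.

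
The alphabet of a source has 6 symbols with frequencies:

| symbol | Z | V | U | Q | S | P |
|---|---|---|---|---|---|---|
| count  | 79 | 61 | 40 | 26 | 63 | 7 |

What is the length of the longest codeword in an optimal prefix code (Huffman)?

Merge the two lowest-weight nodes at each step:
combine P(7), Q(26) → 33
combine 33, U(40) → 73
combine V(61), S(63) → 124
combine 73, Z(79) → 152
combine 124, 152 → 276
The first pair merged (P, Q) ends up deepest, at depth 4.

4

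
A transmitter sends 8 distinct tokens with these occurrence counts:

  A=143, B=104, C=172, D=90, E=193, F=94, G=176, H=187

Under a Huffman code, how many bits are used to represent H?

3

Huffman merges, smallest pair first:
merge D(90) and F(94): 184
merge B(104) and A(143): 247
merge C(172) and G(176): 348
merge 184 and H(187): 371
merge E(193) and 247: 440
merge 348 and 371: 719
merge 440 and 719: 1159
The subtree containing H is merged 3 times, so code length = 3.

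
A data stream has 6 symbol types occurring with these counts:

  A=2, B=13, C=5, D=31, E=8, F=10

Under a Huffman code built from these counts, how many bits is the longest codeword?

4

Merge the two lowest-weight nodes at each step:
A(2) + C(5) → 7
7 + E(8) → 15
F(10) + B(13) → 23
15 + 23 → 38
D(31) + 38 → 69
The first pair merged (A, C) ends up deepest, at depth 4.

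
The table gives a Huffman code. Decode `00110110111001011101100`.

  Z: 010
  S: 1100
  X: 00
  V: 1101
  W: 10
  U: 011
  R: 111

Read left to right; each codeword is recognised as soon as it completes (prefix code):
  00→X | 1101→V | 10→W | 111→R | 00→X | 10→W | 111→R | 011→U | 00→X
Decoded message: XVWRXWRUX

XVWRXWRUX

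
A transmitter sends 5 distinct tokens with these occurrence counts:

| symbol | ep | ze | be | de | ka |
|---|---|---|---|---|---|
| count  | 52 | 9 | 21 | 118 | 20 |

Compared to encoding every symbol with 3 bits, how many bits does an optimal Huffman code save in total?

259

Fixed-length: 3 bits × 220 symbols = 660 bits.
Huffman merges:
ze(9) + ka(20) → 29
be(21) + 29 → 50
50 + ep(52) → 102
102 + de(118) → 220
Huffman total = 29 + 50 + 102 + 220 = 401 bits.
Saving = 660 − 401 = 259 bits.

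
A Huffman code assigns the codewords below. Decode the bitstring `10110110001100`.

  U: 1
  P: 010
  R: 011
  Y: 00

URRYRY

Read left to right; each codeword is recognised as soon as it completes (prefix code):
  1→U | 011→R | 011→R | 00→Y | 011→R | 00→Y
Decoded message: URRYRY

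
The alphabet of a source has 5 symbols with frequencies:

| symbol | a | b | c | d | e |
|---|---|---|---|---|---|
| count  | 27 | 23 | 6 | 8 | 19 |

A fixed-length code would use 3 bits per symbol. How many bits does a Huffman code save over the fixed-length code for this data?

69

Fixed-length: 3 bits × 83 symbols = 249 bits.
Huffman merges:
merge c(6) and d(8): 14
merge 14 and e(19): 33
merge b(23) and a(27): 50
merge 33 and 50: 83
Huffman total = 14 + 33 + 50 + 83 = 180 bits.
Saving = 249 − 180 = 69 bits.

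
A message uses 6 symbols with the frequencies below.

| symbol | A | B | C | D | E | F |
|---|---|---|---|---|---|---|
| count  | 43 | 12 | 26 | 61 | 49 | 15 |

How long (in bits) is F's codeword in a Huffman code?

Build the tree from the bottom:
combine B(12), F(15) → 27
combine C(26), 27 → 53
combine A(43), E(49) → 92
combine 53, D(61) → 114
combine 92, 114 → 206
F sits 4 levels below the root, so its codeword is 4 bits.

4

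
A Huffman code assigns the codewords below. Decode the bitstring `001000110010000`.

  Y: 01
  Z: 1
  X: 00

XZXYZXZXX

Read left to right; each codeword is recognised as soon as it completes (prefix code):
  00→X | 1→Z | 00→X | 01→Y | 1→Z | 00→X | 1→Z | 00→X | 00→X
Decoded message: XZXYZXZXX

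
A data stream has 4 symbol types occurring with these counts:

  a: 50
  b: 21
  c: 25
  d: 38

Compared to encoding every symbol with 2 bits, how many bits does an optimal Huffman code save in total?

4

Fixed-length: 2 bits × 134 symbols = 268 bits.
Huffman merges:
combine b(21), c(25) → 46
combine d(38), 46 → 84
combine a(50), 84 → 134
Huffman total = 46 + 84 + 134 = 264 bits.
Saving = 268 − 264 = 4 bits.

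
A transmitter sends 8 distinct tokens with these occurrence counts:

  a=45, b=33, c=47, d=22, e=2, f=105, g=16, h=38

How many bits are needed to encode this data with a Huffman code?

830

Build the Huffman tree bottom-up:
combine e(2), g(16) → 18
combine 18, d(22) → 40
combine b(33), h(38) → 71
combine 40, a(45) → 85
combine c(47), 71 → 118
combine 85, f(105) → 190
combine 118, 190 → 308
The encoded length is the sum of every internal node's weight: 18 + 40 + 71 + 85 + 118 + 190 + 308 = 830 bits.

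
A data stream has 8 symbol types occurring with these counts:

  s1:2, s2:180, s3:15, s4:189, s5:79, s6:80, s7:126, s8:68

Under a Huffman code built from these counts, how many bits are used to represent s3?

5

Repeatedly merge the two smallest:
combine s1(2), s3(15) → 17
combine 17, s8(68) → 85
combine s5(79), s6(80) → 159
combine 85, s7(126) → 211
combine 159, s2(180) → 339
combine s4(189), 211 → 400
combine 339, 400 → 739
The subtree containing s3 is merged 5 times, so code length = 5.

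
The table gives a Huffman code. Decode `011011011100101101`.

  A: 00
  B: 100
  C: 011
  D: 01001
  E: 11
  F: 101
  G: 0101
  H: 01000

CCCBFF

Read left to right; each codeword is recognised as soon as it completes (prefix code):
  011→C | 011→C | 011→C | 100→B | 101→F | 101→F
Decoded message: CCCBFF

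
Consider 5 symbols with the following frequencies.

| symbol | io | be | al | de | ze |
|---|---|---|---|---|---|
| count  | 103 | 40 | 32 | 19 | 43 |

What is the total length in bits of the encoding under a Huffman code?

Build the Huffman tree bottom-up:
de(19) + al(32) → 51
be(40) + ze(43) → 83
51 + 83 → 134
io(103) + 134 → 237
Total encoded bits = sum of merged weights = 51 + 83 + 134 + 237 = 505.

505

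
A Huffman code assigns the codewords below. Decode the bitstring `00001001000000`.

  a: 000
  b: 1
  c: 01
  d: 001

acdaa

Read left to right; each codeword is recognised as soon as it completes (prefix code):
  000→a | 01→c | 001→d | 000→a | 000→a
Decoded message: acdaa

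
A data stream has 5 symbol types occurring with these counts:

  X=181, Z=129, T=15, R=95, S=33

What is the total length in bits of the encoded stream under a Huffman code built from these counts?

916

Merge the two smallest weights repeatedly:
merge T(15) and S(33): 48
merge 48 and R(95): 143
merge Z(129) and 143: 272
merge X(181) and 272: 453
The encoded length is the sum of every internal node's weight: 48 + 143 + 272 + 453 = 916 bits.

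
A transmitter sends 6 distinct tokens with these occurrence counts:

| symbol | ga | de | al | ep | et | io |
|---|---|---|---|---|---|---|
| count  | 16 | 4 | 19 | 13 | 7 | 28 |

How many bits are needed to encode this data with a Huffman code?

209

Merge the two smallest weights repeatedly:
combine de(4), et(7) → 11
combine 11, ep(13) → 24
combine ga(16), al(19) → 35
combine 24, io(28) → 52
combine 35, 52 → 87
Each symbol's bit-cost is frequency × depth; summing gives 209 bits (equivalently 11 + 24 + 35 + 52 + 87).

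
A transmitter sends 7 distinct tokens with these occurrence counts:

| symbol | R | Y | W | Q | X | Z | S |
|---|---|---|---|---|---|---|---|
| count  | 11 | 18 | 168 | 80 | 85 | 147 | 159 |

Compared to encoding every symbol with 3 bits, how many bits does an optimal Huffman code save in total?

336

Fixed-length: 3 bits × 668 symbols = 2004 bits.
Huffman merges:
R(11) + Y(18) → 29
29 + Q(80) → 109
X(85) + 109 → 194
Z(147) + S(159) → 306
W(168) + 194 → 362
306 + 362 → 668
Huffman total = 29 + 109 + 194 + 306 + 362 + 668 = 1668 bits.
Saving = 2004 − 1668 = 336 bits.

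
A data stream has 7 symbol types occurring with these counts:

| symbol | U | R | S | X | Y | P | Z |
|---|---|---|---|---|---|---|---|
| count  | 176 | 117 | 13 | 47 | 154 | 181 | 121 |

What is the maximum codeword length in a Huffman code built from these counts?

Merge the two lowest-weight nodes at each step:
merge S(13) and X(47): 60
merge 60 and R(117): 177
merge Z(121) and Y(154): 275
merge U(176) and 177: 353
merge P(181) and 275: 456
merge 353 and 456: 809
The rarest symbols sit at the bottom; the longest codeword is 4 bits.

4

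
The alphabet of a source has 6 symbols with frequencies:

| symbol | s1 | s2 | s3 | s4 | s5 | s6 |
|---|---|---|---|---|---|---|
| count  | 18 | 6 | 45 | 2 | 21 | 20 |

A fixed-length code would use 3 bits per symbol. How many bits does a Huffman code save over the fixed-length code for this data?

82

Fixed-length: 3 bits × 112 symbols = 336 bits.
Huffman merges:
combine s4(2), s2(6) → 8
combine 8, s1(18) → 26
combine s6(20), s5(21) → 41
combine 26, 41 → 67
combine s3(45), 67 → 112
Huffman total = 8 + 26 + 41 + 67 + 112 = 254 bits.
Saving = 336 − 254 = 82 bits.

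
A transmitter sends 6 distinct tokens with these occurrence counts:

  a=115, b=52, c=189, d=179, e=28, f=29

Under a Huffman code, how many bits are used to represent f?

Huffman merges, smallest pair first:
combine e(28), f(29) → 57
combine b(52), 57 → 109
combine 109, a(115) → 224
combine d(179), c(189) → 368
combine 224, 368 → 592
The subtree containing f is merged 4 times, so code length = 4.

4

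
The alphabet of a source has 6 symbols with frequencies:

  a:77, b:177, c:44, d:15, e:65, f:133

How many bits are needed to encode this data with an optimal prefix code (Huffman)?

Build the Huffman tree bottom-up:
combine d(15), c(44) → 59
combine 59, e(65) → 124
combine a(77), 124 → 201
combine f(133), b(177) → 310
combine 201, 310 → 511
Each symbol's bit-cost is frequency × depth; summing gives 1205 bits (equivalently 59 + 124 + 201 + 310 + 511).

1205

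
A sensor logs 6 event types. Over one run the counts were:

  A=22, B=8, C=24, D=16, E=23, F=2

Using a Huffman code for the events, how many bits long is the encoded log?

Build the Huffman tree bottom-up:
combine F(2), B(8) → 10
combine 10, D(16) → 26
combine A(22), E(23) → 45
combine C(24), 26 → 50
combine 45, 50 → 95
Each symbol's bit-cost is frequency × depth; summing gives 226 bits (equivalently 10 + 26 + 45 + 50 + 95).

226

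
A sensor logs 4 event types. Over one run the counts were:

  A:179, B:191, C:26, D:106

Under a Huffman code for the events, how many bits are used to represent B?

Repeatedly merge the two smallest:
C(26) + D(106) → 132
132 + A(179) → 311
B(191) + 311 → 502
B is merged only at the final step, so code length = 1.

1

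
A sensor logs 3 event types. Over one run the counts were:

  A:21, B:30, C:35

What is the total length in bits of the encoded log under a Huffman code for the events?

137

Build the Huffman tree bottom-up:
A(21) + B(30) → 51
C(35) + 51 → 86
The encoded length is the sum of every internal node's weight: 51 + 86 = 137 bits.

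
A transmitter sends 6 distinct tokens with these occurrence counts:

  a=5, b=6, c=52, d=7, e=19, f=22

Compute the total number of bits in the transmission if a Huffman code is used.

236

Build the Huffman tree bottom-up:
merge a(5) and b(6): 11
merge d(7) and 11: 18
merge 18 and e(19): 37
merge f(22) and 37: 59
merge c(52) and 59: 111
The encoded length is the sum of every internal node's weight: 11 + 18 + 37 + 59 + 111 = 236 bits.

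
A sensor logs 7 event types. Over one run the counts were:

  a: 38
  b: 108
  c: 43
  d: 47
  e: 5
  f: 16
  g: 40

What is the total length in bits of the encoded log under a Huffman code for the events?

755

Merge the two smallest weights repeatedly:
combine e(5), f(16) → 21
combine 21, a(38) → 59
combine g(40), c(43) → 83
combine d(47), 59 → 106
combine 83, 106 → 189
combine b(108), 189 → 297
Total encoded bits = sum of merged weights = 21 + 59 + 83 + 106 + 189 + 297 = 755.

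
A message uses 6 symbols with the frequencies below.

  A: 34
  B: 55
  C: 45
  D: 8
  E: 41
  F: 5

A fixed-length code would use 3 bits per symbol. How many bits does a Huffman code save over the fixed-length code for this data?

128

Fixed-length: 3 bits × 188 symbols = 564 bits.
Huffman merges:
merge F(5) and D(8): 13
merge 13 and A(34): 47
merge E(41) and C(45): 86
merge 47 and B(55): 102
merge 86 and 102: 188
Huffman total = 13 + 47 + 86 + 102 + 188 = 436 bits.
Saving = 564 − 436 = 128 bits.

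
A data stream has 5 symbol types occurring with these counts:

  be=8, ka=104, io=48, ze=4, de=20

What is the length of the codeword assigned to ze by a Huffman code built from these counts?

4

Repeatedly merge the two smallest:
ze(4) + be(8) → 12
12 + de(20) → 32
32 + io(48) → 80
80 + ka(104) → 184
ze sits 4 levels below the root, so its codeword is 4 bits.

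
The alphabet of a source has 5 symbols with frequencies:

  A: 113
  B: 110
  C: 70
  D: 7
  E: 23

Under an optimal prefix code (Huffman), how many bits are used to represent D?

4

Huffman merges, smallest pair first:
combine D(7), E(23) → 30
combine 30, C(70) → 100
combine 100, B(110) → 210
combine A(113), 210 → 323
The subtree containing D is merged 4 times, so code length = 4.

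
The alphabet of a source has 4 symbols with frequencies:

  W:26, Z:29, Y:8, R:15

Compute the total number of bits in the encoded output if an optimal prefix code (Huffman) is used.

Build the Huffman tree bottom-up:
merge Y(8) and R(15): 23
merge 23 and W(26): 49
merge Z(29) and 49: 78
The encoded length is the sum of every internal node's weight: 23 + 49 + 78 = 150 bits.

150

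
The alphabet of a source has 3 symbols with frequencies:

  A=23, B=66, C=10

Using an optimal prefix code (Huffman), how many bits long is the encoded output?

132

Greedily combine the two least-frequent nodes:
merge C(10) and A(23): 33
merge 33 and B(66): 99
The encoded length is the sum of every internal node's weight: 33 + 99 = 132 bits.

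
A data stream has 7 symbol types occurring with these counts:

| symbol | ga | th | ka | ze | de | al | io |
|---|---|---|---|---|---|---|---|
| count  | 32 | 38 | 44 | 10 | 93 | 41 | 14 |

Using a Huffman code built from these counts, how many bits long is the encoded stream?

703

Build the Huffman tree bottom-up:
combine ze(10), io(14) → 24
combine 24, ga(32) → 56
combine th(38), al(41) → 79
combine ka(44), 56 → 100
combine 79, de(93) → 172
combine 100, 172 → 272
Total encoded bits = sum of merged weights = 24 + 56 + 79 + 100 + 172 + 272 = 703.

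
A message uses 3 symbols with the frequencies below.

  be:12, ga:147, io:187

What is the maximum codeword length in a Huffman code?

Merge the two lowest-weight nodes at each step:
merge be(12) and ga(147): 159
merge 159 and io(187): 346
The rarest symbols sit at the bottom; the longest codeword is 2 bits.

2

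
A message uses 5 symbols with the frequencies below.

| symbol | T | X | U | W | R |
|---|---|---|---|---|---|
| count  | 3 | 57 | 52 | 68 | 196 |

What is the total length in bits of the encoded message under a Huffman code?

Greedily combine the two least-frequent nodes:
merge T(3) and U(52): 55
merge 55 and X(57): 112
merge W(68) and 112: 180
merge 180 and R(196): 376
The encoded length is the sum of every internal node's weight: 55 + 112 + 180 + 376 = 723 bits.

723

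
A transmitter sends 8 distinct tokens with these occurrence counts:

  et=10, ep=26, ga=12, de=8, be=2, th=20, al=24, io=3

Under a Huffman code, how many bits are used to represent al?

Huffman merges, smallest pair first:
be(2) + io(3) → 5
5 + de(8) → 13
et(10) + ga(12) → 22
13 + th(20) → 33
22 + al(24) → 46
ep(26) + 33 → 59
46 + 59 → 105
al's leaf is at depth 2, giving a 2-bit codeword.

2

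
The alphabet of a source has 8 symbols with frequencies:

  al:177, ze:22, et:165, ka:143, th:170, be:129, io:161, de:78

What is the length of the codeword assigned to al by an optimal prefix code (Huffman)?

Huffman merges, smallest pair first:
merge ze(22) and de(78): 100
merge 100 and be(129): 229
merge ka(143) and io(161): 304
merge et(165) and th(170): 335
merge al(177) and 229: 406
merge 304 and 335: 639
merge 406 and 639: 1045
al's leaf is at depth 2, giving a 2-bit codeword.

2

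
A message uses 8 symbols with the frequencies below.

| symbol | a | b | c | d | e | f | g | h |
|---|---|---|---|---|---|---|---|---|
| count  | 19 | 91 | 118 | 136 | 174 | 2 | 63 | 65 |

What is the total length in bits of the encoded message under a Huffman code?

Greedily combine the two least-frequent nodes:
merge f(2) and a(19): 21
merge 21 and g(63): 84
merge h(65) and 84: 149
merge b(91) and c(118): 209
merge d(136) and 149: 285
merge e(174) and 209: 383
merge 285 and 383: 668
Each symbol's bit-cost is frequency × depth; summing gives 1799 bits (equivalently 21 + 84 + 149 + 209 + 285 + 383 + 668).

1799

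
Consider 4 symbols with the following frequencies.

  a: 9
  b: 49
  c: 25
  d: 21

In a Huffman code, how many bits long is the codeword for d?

Huffman merges, smallest pair first:
combine a(9), d(21) → 30
combine c(25), 30 → 55
combine b(49), 55 → 104
d sits 3 levels below the root, so its codeword is 3 bits.

3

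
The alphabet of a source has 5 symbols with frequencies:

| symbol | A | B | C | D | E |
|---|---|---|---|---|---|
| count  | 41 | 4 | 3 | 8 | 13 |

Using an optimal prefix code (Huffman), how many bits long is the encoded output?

119

Merge the two smallest weights repeatedly:
merge C(3) and B(4): 7
merge 7 and D(8): 15
merge E(13) and 15: 28
merge 28 and A(41): 69
Each symbol's bit-cost is frequency × depth; summing gives 119 bits (equivalently 7 + 15 + 28 + 69).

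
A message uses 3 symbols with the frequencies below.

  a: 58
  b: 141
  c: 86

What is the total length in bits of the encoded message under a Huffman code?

Greedily combine the two least-frequent nodes:
a(58) + c(86) → 144
b(141) + 144 → 285
The encoded length is the sum of every internal node's weight: 144 + 285 = 429 bits.

429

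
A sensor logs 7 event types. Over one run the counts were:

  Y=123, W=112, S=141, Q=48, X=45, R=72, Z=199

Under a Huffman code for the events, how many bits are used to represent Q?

4

Repeatedly merge the two smallest:
merge X(45) and Q(48): 93
merge R(72) and 93: 165
merge W(112) and Y(123): 235
merge S(141) and 165: 306
merge Z(199) and 235: 434
merge 306 and 434: 740
Q's leaf is at depth 4, giving a 4-bit codeword.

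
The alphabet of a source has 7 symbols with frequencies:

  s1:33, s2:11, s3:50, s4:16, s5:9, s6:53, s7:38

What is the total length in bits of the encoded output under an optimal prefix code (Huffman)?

Merge the two smallest weights repeatedly:
merge s5(9) and s2(11): 20
merge s4(16) and 20: 36
merge s1(33) and 36: 69
merge s7(38) and s3(50): 88
merge s6(53) and 69: 122
merge 88 and 122: 210
The encoded length is the sum of every internal node's weight: 20 + 36 + 69 + 88 + 122 + 210 = 545 bits.

545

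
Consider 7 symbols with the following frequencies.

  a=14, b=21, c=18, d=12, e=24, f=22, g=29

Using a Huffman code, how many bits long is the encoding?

Merge the two smallest weights repeatedly:
combine d(12), a(14) → 26
combine c(18), b(21) → 39
combine f(22), e(24) → 46
combine 26, g(29) → 55
combine 39, 46 → 85
combine 55, 85 → 140
Total encoded bits = sum of merged weights = 26 + 39 + 46 + 55 + 85 + 140 = 391.

391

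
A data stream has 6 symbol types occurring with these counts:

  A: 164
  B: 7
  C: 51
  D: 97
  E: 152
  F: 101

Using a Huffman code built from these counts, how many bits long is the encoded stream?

Greedily combine the two least-frequent nodes:
B(7) + C(51) → 58
58 + D(97) → 155
F(101) + E(152) → 253
155 + A(164) → 319
253 + 319 → 572
The encoded length is the sum of every internal node's weight: 58 + 155 + 253 + 319 + 572 = 1357 bits.

1357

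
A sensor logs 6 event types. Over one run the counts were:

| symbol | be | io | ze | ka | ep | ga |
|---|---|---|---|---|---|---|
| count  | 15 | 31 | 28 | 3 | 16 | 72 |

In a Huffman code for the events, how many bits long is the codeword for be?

Build the tree from the bottom:
combine ka(3), be(15) → 18
combine ep(16), 18 → 34
combine ze(28), io(31) → 59
combine 34, 59 → 93
combine ga(72), 93 → 165
The subtree containing be is merged 4 times, so code length = 4.

4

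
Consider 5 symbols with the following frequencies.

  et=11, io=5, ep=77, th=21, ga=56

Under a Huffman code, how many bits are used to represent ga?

2

Repeatedly merge the two smallest:
merge io(5) and et(11): 16
merge 16 and th(21): 37
merge 37 and ga(56): 93
merge ep(77) and 93: 170
ga's leaf is at depth 2, giving a 2-bit codeword.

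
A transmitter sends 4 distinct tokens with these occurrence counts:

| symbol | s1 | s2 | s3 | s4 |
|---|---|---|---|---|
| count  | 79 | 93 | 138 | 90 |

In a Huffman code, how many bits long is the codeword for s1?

2

Huffman merges, smallest pair first:
merge s1(79) and s4(90): 169
merge s2(93) and s3(138): 231
merge 169 and 231: 400
s1 sits 2 levels below the root, so its codeword is 2 bits.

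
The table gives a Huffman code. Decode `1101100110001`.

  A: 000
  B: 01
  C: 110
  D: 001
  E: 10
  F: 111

Read left to right; each codeword is recognised as soon as it completes (prefix code):
  110→C | 110→C | 01→B | 10→E | 001→D
Decoded message: CCBED

CCBED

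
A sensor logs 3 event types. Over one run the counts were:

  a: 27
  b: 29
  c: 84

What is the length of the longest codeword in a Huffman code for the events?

Merge the two lowest-weight nodes at each step:
combine a(27), b(29) → 56
combine 56, c(84) → 140
Maximum depth reached is 2.

2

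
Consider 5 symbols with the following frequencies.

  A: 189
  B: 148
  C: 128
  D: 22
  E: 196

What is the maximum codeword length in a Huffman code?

Merge the two lowest-weight nodes at each step:
D(22) + C(128) → 150
B(148) + 150 → 298
A(189) + E(196) → 385
298 + 385 → 683
Maximum depth reached is 3.

3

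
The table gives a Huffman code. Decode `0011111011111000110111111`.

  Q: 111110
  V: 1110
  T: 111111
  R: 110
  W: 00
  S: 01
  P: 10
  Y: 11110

Read left to right; each codeword is recognised as soon as it completes (prefix code):
  00→W | 111110→Q | 111110→Q | 00→W | 110→R | 111111→T
Decoded message: WQQWRT

WQQWRT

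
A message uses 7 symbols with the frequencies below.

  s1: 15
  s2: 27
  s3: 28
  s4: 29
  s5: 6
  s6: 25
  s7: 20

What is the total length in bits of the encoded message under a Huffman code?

414

Merge the two smallest weights repeatedly:
s5(6) + s1(15) → 21
s7(20) + 21 → 41
s6(25) + s2(27) → 52
s3(28) + s4(29) → 57
41 + 52 → 93
57 + 93 → 150
Each symbol's bit-cost is frequency × depth; summing gives 414 bits (equivalently 21 + 41 + 52 + 57 + 93 + 150).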